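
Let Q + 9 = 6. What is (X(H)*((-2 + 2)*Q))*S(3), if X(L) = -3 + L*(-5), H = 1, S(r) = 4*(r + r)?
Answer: 0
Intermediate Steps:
Q = -3 (Q = -9 + 6 = -3)
S(r) = 8*r (S(r) = 4*(2*r) = 8*r)
X(L) = -3 - 5*L
(X(H)*((-2 + 2)*Q))*S(3) = ((-3 - 5*1)*((-2 + 2)*(-3)))*(8*3) = ((-3 - 5)*(0*(-3)))*24 = -8*0*24 = 0*24 = 0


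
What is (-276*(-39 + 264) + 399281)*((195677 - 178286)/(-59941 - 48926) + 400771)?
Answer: 445801499557362/3299 ≈ 1.3513e+11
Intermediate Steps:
(-276*(-39 + 264) + 399281)*((195677 - 178286)/(-59941 - 48926) + 400771) = (-276*225 + 399281)*(17391/(-108867) + 400771) = (-62100 + 399281)*(17391*(-1/108867) + 400771) = 337181*(-527/3299 + 400771) = 337181*(1322143002/3299) = 445801499557362/3299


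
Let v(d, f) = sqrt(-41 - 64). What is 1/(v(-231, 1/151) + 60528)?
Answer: 20176/1221212963 - I*sqrt(105)/3663638889 ≈ 1.6521e-5 - 2.7969e-9*I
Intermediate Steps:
v(d, f) = I*sqrt(105) (v(d, f) = sqrt(-105) = I*sqrt(105))
1/(v(-231, 1/151) + 60528) = 1/(I*sqrt(105) + 60528) = 1/(60528 + I*sqrt(105))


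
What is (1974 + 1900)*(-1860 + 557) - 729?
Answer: -5048551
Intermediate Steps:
(1974 + 1900)*(-1860 + 557) - 729 = 3874*(-1303) - 729 = -5047822 - 729 = -5048551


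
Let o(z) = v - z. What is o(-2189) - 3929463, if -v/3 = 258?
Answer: -3928048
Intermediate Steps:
v = -774 (v = -3*258 = -774)
o(z) = -774 - z
o(-2189) - 3929463 = (-774 - 1*(-2189)) - 3929463 = (-774 + 2189) - 3929463 = 1415 - 3929463 = -3928048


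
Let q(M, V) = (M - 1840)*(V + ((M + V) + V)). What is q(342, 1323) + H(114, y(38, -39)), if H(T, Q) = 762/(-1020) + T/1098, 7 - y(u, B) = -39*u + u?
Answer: -200904604591/31110 ≈ -6.4579e+6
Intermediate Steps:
y(u, B) = 7 + 38*u (y(u, B) = 7 - (-39*u + u) = 7 - (-38)*u = 7 + 38*u)
H(T, Q) = -127/170 + T/1098 (H(T, Q) = 762*(-1/1020) + T*(1/1098) = -127/170 + T/1098)
q(M, V) = (-1840 + M)*(M + 3*V) (q(M, V) = (-1840 + M)*(V + (M + 2*V)) = (-1840 + M)*(M + 3*V))
q(342, 1323) + H(114, y(38, -39)) = (342² - 5520*1323 - 1840*342 + 3*342*1323) + (-127/170 + (1/1098)*114) = (116964 - 7302960 - 629280 + 1357398) + (-127/170 + 19/183) = -6457878 - 20011/31110 = -200904604591/31110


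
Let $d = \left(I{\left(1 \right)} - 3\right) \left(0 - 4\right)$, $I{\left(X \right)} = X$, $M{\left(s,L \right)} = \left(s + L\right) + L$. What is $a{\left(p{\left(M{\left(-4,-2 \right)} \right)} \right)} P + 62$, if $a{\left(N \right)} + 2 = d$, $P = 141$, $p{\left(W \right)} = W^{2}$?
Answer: $908$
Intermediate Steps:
$M{\left(s,L \right)} = s + 2 L$ ($M{\left(s,L \right)} = \left(L + s\right) + L = s + 2 L$)
$d = 8$ ($d = \left(1 - 3\right) \left(0 - 4\right) = \left(-2\right) \left(-4\right) = 8$)
$a{\left(N \right)} = 6$ ($a{\left(N \right)} = -2 + 8 = 6$)
$a{\left(p{\left(M{\left(-4,-2 \right)} \right)} \right)} P + 62 = 6 \cdot 141 + 62 = 846 + 62 = 908$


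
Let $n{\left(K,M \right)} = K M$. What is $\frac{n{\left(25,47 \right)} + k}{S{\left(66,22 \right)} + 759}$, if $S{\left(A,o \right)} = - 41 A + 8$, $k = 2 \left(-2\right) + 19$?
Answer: $- \frac{170}{277} \approx -0.61372$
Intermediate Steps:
$k = 15$ ($k = -4 + 19 = 15$)
$S{\left(A,o \right)} = 8 - 41 A$
$\frac{n{\left(25,47 \right)} + k}{S{\left(66,22 \right)} + 759} = \frac{25 \cdot 47 + 15}{\left(8 - 2706\right) + 759} = \frac{1175 + 15}{\left(8 - 2706\right) + 759} = \frac{1190}{-2698 + 759} = \frac{1190}{-1939} = 1190 \left(- \frac{1}{1939}\right) = - \frac{170}{277}$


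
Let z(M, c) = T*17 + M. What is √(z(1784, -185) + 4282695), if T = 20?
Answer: 9*√52899 ≈ 2070.0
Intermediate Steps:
z(M, c) = 340 + M (z(M, c) = 20*17 + M = 340 + M)
√(z(1784, -185) + 4282695) = √((340 + 1784) + 4282695) = √(2124 + 4282695) = √4284819 = 9*√52899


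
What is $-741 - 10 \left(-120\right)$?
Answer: $459$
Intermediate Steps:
$-741 - 10 \left(-120\right) = -741 - -1200 = -741 + 1200 = 459$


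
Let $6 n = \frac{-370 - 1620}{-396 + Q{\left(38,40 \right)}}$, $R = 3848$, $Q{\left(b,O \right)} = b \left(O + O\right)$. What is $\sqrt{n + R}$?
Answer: $\frac{\sqrt{60523819203}}{3966} \approx 62.031$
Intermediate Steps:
$Q{\left(b,O \right)} = 2 O b$ ($Q{\left(b,O \right)} = b 2 O = 2 O b$)
$n = - \frac{995}{7932}$ ($n = \frac{\left(-370 - 1620\right) \frac{1}{-396 + 2 \cdot 40 \cdot 38}}{6} = \frac{\left(-1990\right) \frac{1}{-396 + 3040}}{6} = \frac{\left(-1990\right) \frac{1}{2644}}{6} = \frac{1}{6} \left(- \frac{995}{1322}\right) = - \frac{995}{7932} \approx -0.12544$)
$\sqrt{n + R} = \sqrt{- \frac{995}{7932} + 3848} = \sqrt{\frac{30521341}{7932}} = \frac{\sqrt{60523819203}}{3966}$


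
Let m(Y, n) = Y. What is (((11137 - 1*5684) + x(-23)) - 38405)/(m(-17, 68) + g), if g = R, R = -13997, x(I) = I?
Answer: 32975/14014 ≈ 2.3530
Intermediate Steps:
g = -13997
(((11137 - 1*5684) + x(-23)) - 38405)/(m(-17, 68) + g) = (((11137 - 1*5684) - 23) - 38405)/(-17 - 13997) = (((11137 - 5684) - 23) - 38405)/(-14014) = ((5453 - 23) - 38405)*(-1/14014) = (5430 - 38405)*(-1/14014) = -32975*(-1/14014) = 32975/14014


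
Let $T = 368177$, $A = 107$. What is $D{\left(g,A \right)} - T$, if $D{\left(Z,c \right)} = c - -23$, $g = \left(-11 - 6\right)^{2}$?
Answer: $-368047$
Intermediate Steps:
$g = 289$ ($g = \left(-17\right)^{2} = 289$)
$D{\left(Z,c \right)} = 23 + c$ ($D{\left(Z,c \right)} = c + 23 = 23 + c$)
$D{\left(g,A \right)} - T = \left(23 + 107\right) - 368177 = 130 - 368177 = -368047$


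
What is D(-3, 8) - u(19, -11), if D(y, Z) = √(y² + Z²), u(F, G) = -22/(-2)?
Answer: -11 + √73 ≈ -2.4560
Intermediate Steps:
u(F, G) = 11 (u(F, G) = -22*(-½) = 11)
D(y, Z) = √(Z² + y²)
D(-3, 8) - u(19, -11) = √(8² + (-3)²) - 1*11 = √(64 + 9) - 11 = √73 - 11 = -11 + √73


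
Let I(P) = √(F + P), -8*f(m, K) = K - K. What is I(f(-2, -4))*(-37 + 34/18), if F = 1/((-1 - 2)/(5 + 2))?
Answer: -316*I*√21/27 ≈ -53.633*I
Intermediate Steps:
f(m, K) = 0 (f(m, K) = -(K - K)/8 = -⅛*0 = 0)
F = -7/3 (F = 1/(-3/7) = -7/3 ≈ -2.3333)
I(P) = √(-7/3 + P)
I(f(-2, -4))*(-37 + 34/18) = (√(-21 + 9*0)/3)*(-37 + 34/18) = (√(-21 + 0)/3)*(-37 + 34*(1/18)) = (√(-21)/3)*(-37 + 17/9) = ((I*√21)/3)*(-316/9) = (I*√21/3)*(-316/9) = -316*I*√21/27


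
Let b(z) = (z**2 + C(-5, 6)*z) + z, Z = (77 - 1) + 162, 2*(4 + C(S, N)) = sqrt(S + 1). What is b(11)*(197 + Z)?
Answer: 38280 + 4785*I ≈ 38280.0 + 4785.0*I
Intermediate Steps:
C(S, N) = -4 + sqrt(1 + S)/2 (C(S, N) = -4 + sqrt(S + 1)/2 = -4 + sqrt(1 + S)/2)
Z = 238 (Z = 76 + 162 = 238)
b(z) = z + z**2 + z*(-4 + I) (b(z) = (z**2 + (-4 + sqrt(1 - 5)/2)*z) + z = (z**2 + (-4 + sqrt(-4)/2)*z) + z = (z**2 + (-4 + (2*I)/2)*z) + z = (z**2 + (-4 + I)*z) + z = (z**2 + z*(-4 + I)) + z = z + z**2 + z*(-4 + I))
b(11)*(197 + Z) = (11*(-3 + I + 11))*(197 + 238) = (11*(8 + I))*435 = (88 + 11*I)*435 = 38280 + 4785*I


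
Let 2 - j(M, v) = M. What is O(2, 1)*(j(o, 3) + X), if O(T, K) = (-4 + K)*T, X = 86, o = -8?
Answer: -576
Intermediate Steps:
j(M, v) = 2 - M
O(T, K) = T*(-4 + K)
O(2, 1)*(j(o, 3) + X) = (2*(-4 + 1))*((2 - 1*(-8)) + 86) = (2*(-3))*((2 + 8) + 86) = -6*(10 + 86) = -6*96 = -576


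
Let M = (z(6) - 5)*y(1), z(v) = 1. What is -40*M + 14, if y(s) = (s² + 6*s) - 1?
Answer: 974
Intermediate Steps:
y(s) = -1 + s² + 6*s
M = -24 (M = (1 - 5)*(-1 + 1² + 6*1) = -4*(-1 + 1 + 6) = -4*6 = -24)
-40*M + 14 = -40*(-24) + 14 = 960 + 14 = 974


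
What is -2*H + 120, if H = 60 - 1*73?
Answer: 146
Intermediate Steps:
H = -13 (H = 60 - 73 = -13)
-2*H + 120 = -2*(-13) + 120 = 26 + 120 = 146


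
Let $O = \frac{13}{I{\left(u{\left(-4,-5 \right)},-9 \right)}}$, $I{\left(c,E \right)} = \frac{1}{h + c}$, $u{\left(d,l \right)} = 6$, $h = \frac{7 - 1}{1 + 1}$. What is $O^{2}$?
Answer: $13689$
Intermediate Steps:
$h = 3$ ($h = \frac{6}{2} = 6 \cdot \frac{1}{2} = 3$)
$I{\left(c,E \right)} = \frac{1}{3 + c}$
$O = 117$ ($O = \frac{13}{\frac{1}{3 + 6}} = \frac{13}{\frac{1}{9}} = 13 \frac{1}{\frac{1}{9}} = 13 \cdot 9 = 117$)
$O^{2} = 117^{2} = 13689$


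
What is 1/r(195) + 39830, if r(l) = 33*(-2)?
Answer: 2628779/66 ≈ 39830.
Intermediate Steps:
r(l) = -66
1/r(195) + 39830 = 1/(-66) + 39830 = -1/66 + 39830 = 2628779/66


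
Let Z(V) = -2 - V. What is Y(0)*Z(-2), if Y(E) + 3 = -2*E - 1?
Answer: 0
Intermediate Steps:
Y(E) = -4 - 2*E (Y(E) = -3 + (-2*E - 1) = -3 + (-1 - 2*E) = -4 - 2*E)
Y(0)*Z(-2) = (-4 - 2*0)*(-2 - 1*(-2)) = (-4 + 0)*(-2 + 2) = -4*0 = 0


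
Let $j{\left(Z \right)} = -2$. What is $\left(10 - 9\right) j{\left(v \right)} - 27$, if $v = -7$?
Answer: $-29$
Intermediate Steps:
$\left(10 - 9\right) j{\left(v \right)} - 27 = \left(10 - 9\right) \left(-2\right) - 27 = 1 \left(-2\right) - 27 = -2 - 27 = -29$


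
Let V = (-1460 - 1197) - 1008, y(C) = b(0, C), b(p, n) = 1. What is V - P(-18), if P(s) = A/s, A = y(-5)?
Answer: -65969/18 ≈ -3664.9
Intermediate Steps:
y(C) = 1
A = 1
P(s) = 1/s
V = -3665 (V = -2657 - 1008 = -3665)
V - P(-18) = -3665 - 1/(-18) = -3665 - 1*(-1/18) = -3665 + 1/18 = -65969/18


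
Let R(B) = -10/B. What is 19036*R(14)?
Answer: -95180/7 ≈ -13597.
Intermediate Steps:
19036*R(14) = 19036*(-10/14) = 19036*(-10*1/14) = 19036*(-5/7) = -95180/7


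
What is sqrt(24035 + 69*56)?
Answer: sqrt(27899) ≈ 167.03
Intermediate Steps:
sqrt(24035 + 69*56) = sqrt(24035 + 3864) = sqrt(27899)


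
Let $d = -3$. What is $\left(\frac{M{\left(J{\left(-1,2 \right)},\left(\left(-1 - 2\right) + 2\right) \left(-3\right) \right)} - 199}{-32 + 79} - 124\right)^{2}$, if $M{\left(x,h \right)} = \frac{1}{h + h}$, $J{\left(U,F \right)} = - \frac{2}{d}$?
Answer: $\frac{1307617921}{79524} \approx 16443.0$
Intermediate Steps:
$J{\left(U,F \right)} = \frac{2}{3}$ ($J{\left(U,F \right)} = - \frac{2}{-3} = \left(-2\right) \left(- \frac{1}{3}\right) = \frac{2}{3}$)
$M{\left(x,h \right)} = \frac{1}{2 h}$
$\left(\frac{M{\left(J{\left(-1,2 \right)},\left(\left(-1 - 2\right) + 2\right) \left(-3\right) \right)} - 199}{-32 + 79} - 124\right)^{2} = \left(\frac{\frac{1}{2 \left(\left(-1 - 2\right) + 2\right) \left(-3\right)} - 199}{-32 + 79} - 124\right)^{2} = \left(\frac{\frac{1}{2 \left(-3 + 2\right) \left(-3\right)} - 199}{47} - 124\right)^{2} = \left(\left(\frac{1}{2 \left(\left(-1\right) \left(-3\right)\right)} - 199\right) \frac{1}{47} - 124\right)^{2} = \left(\left(\frac{1}{2 \cdot 3} - 199\right) \frac{1}{47} - 124\right)^{2} = \left(\left(\frac{1}{2} \cdot \frac{1}{3} - 199\right) \frac{1}{47} - 124\right)^{2} = \left(\left(\frac{1}{6} - 199\right) \frac{1}{47} - 124\right)^{2} = \left(\left(- \frac{1193}{6}\right) \frac{1}{47} - 124\right)^{2} = \left(- \frac{1193}{282} - 124\right)^{2} = \left(- \frac{36161}{282}\right)^{2} = \frac{1307617921}{79524}$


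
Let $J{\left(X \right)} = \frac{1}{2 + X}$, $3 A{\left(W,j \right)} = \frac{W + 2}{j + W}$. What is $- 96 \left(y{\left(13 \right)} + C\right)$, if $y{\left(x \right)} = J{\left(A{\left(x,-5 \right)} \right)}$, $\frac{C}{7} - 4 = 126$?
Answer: $- \frac{611776}{7} \approx -87397.0$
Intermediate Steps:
$C = 910$ ($C = 28 + 7 \cdot 126 = 28 + 882 = 910$)
$A{\left(W,j \right)} = \frac{2 + W}{3 \left(W + j\right)}$ ($A{\left(W,j \right)} = \frac{\left(W + 2\right) \frac{1}{j + W}}{3} = \frac{\left(2 + W\right) \frac{1}{W + j}}{3} = \frac{\frac{1}{W + j} \left(2 + W\right)}{3} = \frac{2 + W}{3 \left(W + j\right)}$)
$y{\left(x \right)} = \frac{1}{2 + \frac{2 + x}{3 \left(-5 + x\right)}}$ ($y{\left(x \right)} = \frac{1}{2 + \frac{2 + x}{3 \left(x - 5\right)}} = \frac{1}{2 + \frac{2 + x}{3 \left(-5 + x\right)}}$)
$- 96 \left(y{\left(13 \right)} + C\right) = - 96 \left(\frac{3 \left(-5 + 13\right)}{7 \left(-4 + 13\right)} + 910\right) = - 96 \left(\frac{3}{7} \cdot \frac{1}{9} \cdot 8 + 910\right) = - 96 \left(\frac{8}{21} + 910\right) = \left(-96\right) \frac{19118}{21} = - \frac{611776}{7}$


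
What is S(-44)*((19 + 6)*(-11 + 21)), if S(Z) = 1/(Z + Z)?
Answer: -125/44 ≈ -2.8409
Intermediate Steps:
S(Z) = 1/(2*Z)
S(-44)*((19 + 6)*(-11 + 21)) = ((1/2)/(-44))*((19 + 6)*(-11 + 21)) = ((1/2)*(-1/44))*(25*10) = -1/88*250 = -125/44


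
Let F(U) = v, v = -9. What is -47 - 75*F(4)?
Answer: 628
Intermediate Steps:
F(U) = -9
-47 - 75*F(4) = -47 - 75*(-9) = -47 + 675 = 628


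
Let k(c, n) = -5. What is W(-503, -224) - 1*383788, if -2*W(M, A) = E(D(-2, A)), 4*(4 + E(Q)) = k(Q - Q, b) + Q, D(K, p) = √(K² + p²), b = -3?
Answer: -3070283/8 - √12545/4 ≈ -3.8381e+5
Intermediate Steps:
E(Q) = -21/4 + Q/4 (E(Q) = -4 + (-5 + Q)/4 = -4 + (-5/4 + Q/4) = -21/4 + Q/4)
W(M, A) = 21/8 - √(4 + A²)/8 (W(M, A) = -(-21/4 + √((-2)² + A²)/4)/2 = -(-21/4 + √(4 + A²)/4)/2 = 21/8 - √(4 + A²)/8)
W(-503, -224) - 1*383788 = (21/8 - √(4 + (-224)²)/8) - 1*383788 = (21/8 - √(4 + 50176)/8) - 383788 = (21/8 - √12545/4) - 383788 = -3070283/8 - √12545/4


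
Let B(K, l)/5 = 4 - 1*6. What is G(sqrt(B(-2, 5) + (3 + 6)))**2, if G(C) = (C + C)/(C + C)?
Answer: 1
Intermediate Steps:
B(K, l) = -10 (B(K, l) = 5*(4 - 1*6) = 5*(4 - 6) = 5*(-2) = -10)
G(C) = 1 (G(C) = (2*C)/((2*C)) = (2*C)*(1/(2*C)) = 1)
G(sqrt(B(-2, 5) + (3 + 6)))**2 = 1**2 = 1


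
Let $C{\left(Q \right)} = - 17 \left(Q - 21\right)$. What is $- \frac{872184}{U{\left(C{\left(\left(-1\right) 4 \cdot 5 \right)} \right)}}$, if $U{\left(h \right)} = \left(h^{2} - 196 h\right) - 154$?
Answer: $- \frac{872184}{349043} \approx -2.4988$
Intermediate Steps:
$C{\left(Q \right)} = 357 - 17 Q$ ($C{\left(Q \right)} = - 17 \left(-21 + Q\right) = 357 - 17 Q$)
$U{\left(h \right)} = -154 + h^{2} - 196 h$
$- \frac{872184}{U{\left(C{\left(\left(-1\right) 4 \cdot 5 \right)} \right)}} = - \frac{872184}{-154 + \left(357 - 17 \left(-1\right) 4 \cdot 5\right)^{2} - 196 \left(357 - 17 \left(-1\right) 4 \cdot 5\right)} = - \frac{872184}{-154 + \left(357 - 17 \left(\left(-4\right) 5\right)\right)^{2} - 196 \left(357 - 17 \left(\left(-4\right) 5\right)\right)} = - \frac{872184}{-154 + \left(357 - -340\right)^{2} - 196 \left(357 - -340\right)} = - \frac{872184}{-154 + \left(357 + 340\right)^{2} - 196 \left(357 + 340\right)} = - \frac{872184}{-154 + 697^{2} - 136612} = - \frac{872184}{-154 + 485809 - 136612} = - \frac{872184}{349043}$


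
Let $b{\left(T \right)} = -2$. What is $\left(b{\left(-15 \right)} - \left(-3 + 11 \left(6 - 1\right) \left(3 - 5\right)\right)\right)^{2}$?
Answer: $12321$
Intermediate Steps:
$\left(b{\left(-15 \right)} - \left(-3 + 11 \left(6 - 1\right) \left(3 - 5\right)\right)\right)^{2} = \left(-2 - \left(-3 + 11 \left(6 - 1\right) \left(3 - 5\right)\right)\right)^{2} = \left(-2 - \left(-3 + 11 \cdot 5 \left(-2\right)\right)\right)^{2} = \left(-2 + \left(3 - -110\right)\right)^{2} = \left(-2 + \left(3 + 110\right)\right)^{2} = \left(-2 + 113\right)^{2} = 111^{2} = 12321$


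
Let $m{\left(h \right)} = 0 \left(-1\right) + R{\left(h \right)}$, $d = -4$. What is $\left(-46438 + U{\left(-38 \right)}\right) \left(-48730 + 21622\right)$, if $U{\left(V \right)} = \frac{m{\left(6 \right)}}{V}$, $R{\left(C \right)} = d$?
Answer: $\frac{23917930560}{19} \approx 1.2588 \cdot 10^{9}$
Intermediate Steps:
$R{\left(C \right)} = -4$
$m{\left(h \right)} = -4$ ($m{\left(h \right)} = 0 \left(-1\right) - 4 = 0 - 4 = -4$)
$U{\left(V \right)} = - \frac{4}{V}$
$\left(-46438 + U{\left(-38 \right)}\right) \left(-48730 + 21622\right) = \left(-46438 - \frac{4}{-38}\right) \left(-48730 + 21622\right) = \left(-46438 - - \frac{2}{19}\right) \left(-27108\right) = \left(-46438 + \frac{2}{19}\right) \left(-27108\right) = \left(- \frac{882320}{19}\right) \left(-27108\right) = \frac{23917930560}{19}$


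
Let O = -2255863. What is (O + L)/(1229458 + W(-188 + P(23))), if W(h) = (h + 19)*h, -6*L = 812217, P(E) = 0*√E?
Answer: -318831/168164 ≈ -1.8960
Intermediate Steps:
P(E) = 0
L = -270739/2 (L = -⅙*812217 = -270739/2 ≈ -1.3537e+5)
W(h) = h*(19 + h) (W(h) = (19 + h)*h = h*(19 + h))
(O + L)/(1229458 + W(-188 + P(23))) = (-2255863 - 270739/2)/(1229458 + (-188 + 0)*(19 + (-188 + 0))) = -4782465/(2*(1229458 - 188*(19 - 188))) = -4782465/(2*(1229458 - 188*(-169))) = -4782465/(2*(1229458 + 31772)) = -4782465/2/1261230 = -4782465/2*1/1261230 = -318831/168164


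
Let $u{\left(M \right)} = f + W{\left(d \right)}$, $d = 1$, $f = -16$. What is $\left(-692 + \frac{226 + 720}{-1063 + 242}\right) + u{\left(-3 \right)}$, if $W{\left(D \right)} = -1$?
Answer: $- \frac{583035}{821} \approx -710.15$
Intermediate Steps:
$u{\left(M \right)} = -17$ ($u{\left(M \right)} = -16 - 1 = -17$)
$\left(-692 + \frac{226 + 720}{-1063 + 242}\right) + u{\left(-3 \right)} = \left(-692 + \frac{226 + 720}{-1063 + 242}\right) - 17 = \left(-692 + \frac{946}{-821}\right) - 17 = \left(-692 + 946 \left(- \frac{1}{821}\right)\right) - 17 = \left(-692 - \frac{946}{821}\right) - 17 = - \frac{569078}{821} - 17 = - \frac{583035}{821}$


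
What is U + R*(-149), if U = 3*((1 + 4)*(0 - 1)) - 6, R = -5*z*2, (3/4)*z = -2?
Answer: -11983/3 ≈ -3994.3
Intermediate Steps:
z = -8/3 (z = (4/3)*(-2) = -8/3 ≈ -2.6667)
R = 80/3 (R = -5*(-8/3)*2 = (40/3)*2 = 80/3 ≈ 26.667)
U = -21 (U = 3*(5*(-1)) - 6 = 3*(-5) - 6 = -15 - 6 = -21)
U + R*(-149) = -21 + (80/3)*(-149) = -21 - 11920/3 = -11983/3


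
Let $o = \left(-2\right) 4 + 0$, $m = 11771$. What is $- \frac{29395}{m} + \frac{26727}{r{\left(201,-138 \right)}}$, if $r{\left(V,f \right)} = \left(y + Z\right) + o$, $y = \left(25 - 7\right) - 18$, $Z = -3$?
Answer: $- \frac{314926862}{129481} \approx -2432.2$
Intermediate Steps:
$o = -8$ ($o = -8 + 0 = -8$)
$y = 0$ ($y = 18 - 18 = 0$)
$r{\left(V,f \right)} = -11$ ($r{\left(V,f \right)} = \left(0 - 3\right) - 8 = -3 - 8 = -11$)
$- \frac{29395}{m} + \frac{26727}{r{\left(201,-138 \right)}} = - \frac{29395}{11771} + \frac{26727}{-11} = \left(-29395\right) \frac{1}{11771} + 26727 \left(- \frac{1}{11}\right) = - \frac{29395}{11771} - \frac{26727}{11} = - \frac{314926862}{129481}$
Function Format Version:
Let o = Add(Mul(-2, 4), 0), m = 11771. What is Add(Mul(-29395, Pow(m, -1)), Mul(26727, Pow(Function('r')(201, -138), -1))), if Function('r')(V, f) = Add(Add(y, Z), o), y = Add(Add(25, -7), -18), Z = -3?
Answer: Rational(-314926862, 129481) ≈ -2432.2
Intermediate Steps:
o = -8 (o = Add(-8, 0) = -8)
y = 0 (y = Add(18, -18) = 0)
Function('r')(V, f) = -11 (Function('r')(V, f) = Add(Add(0, -3), -8) = Add(-3, -8) = -11)
Add(Mul(-29395, Pow(m, -1)), Mul(26727, Pow(Function('r')(201, -138), -1))) = Add(Mul(-29395, Pow(11771, -1)), Mul(26727, Pow(-11, -1))) = Add(Mul(-29395, Rational(1, 11771)), Mul(26727, Rational(-1, 11))) = Add(Rational(-29395, 11771), Rational(-26727, 11)) = Rational(-314926862, 129481)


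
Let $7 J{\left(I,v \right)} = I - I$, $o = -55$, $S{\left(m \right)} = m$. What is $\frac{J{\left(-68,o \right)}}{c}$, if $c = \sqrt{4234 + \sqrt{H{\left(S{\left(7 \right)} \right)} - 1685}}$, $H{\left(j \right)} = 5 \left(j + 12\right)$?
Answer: $0$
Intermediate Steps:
$H{\left(j \right)} = 60 + 5 j$ ($H{\left(j \right)} = 5 \left(12 + j\right) = 60 + 5 j$)
$J{\left(I,v \right)} = 0$ ($J{\left(I,v \right)} = \frac{I - I}{7} = \frac{1}{7} \cdot 0 = 0$)
$c = \sqrt{4234 + i \sqrt{1590}}$ ($c = \sqrt{4234 + \sqrt{\left(60 + 5 \cdot 7\right) - 1685}} = \sqrt{4234 + \sqrt{\left(60 + 35\right) - 1685}} = \sqrt{4234 + \sqrt{95 - 1685}} = \sqrt{4234 + \sqrt{-1590}} = \sqrt{4234 + i \sqrt{1590}} \approx 65.07 + 0.3064 i$)
$\frac{J{\left(-68,o \right)}}{c} = \frac{0}{\sqrt{4234 + i \sqrt{1590}}} = 0$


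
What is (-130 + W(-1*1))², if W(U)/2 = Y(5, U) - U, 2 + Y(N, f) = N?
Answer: 14884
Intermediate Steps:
Y(N, f) = -2 + N
W(U) = 6 - 2*U (W(U) = 2*((-2 + 5) - U) = 2*(3 - U) = 6 - 2*U)
(-130 + W(-1*1))² = (-130 + (6 - (-2)))² = (-130 + (6 - 2*(-1)))² = (-130 + (6 + 2))² = (-130 + 8)² = (-122)² = 14884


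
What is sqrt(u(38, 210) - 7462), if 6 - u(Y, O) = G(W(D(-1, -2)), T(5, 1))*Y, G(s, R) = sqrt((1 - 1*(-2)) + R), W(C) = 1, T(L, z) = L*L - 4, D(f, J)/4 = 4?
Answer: 2*sqrt(-1864 - 19*sqrt(6)) ≈ 87.419*I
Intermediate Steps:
D(f, J) = 16 (D(f, J) = 4*4 = 16)
T(L, z) = -4 + L**2 (T(L, z) = L**2 - 4 = -4 + L**2)
G(s, R) = sqrt(3 + R) (G(s, R) = sqrt((1 + 2) + R) = sqrt(3 + R))
u(Y, O) = 6 - 2*Y*sqrt(6) (u(Y, O) = 6 - sqrt(3 + (-4 + 5**2))*Y = 6 - sqrt(3 + (-4 + 25))*Y = 6 - sqrt(3 + 21)*Y = 6 - sqrt(24)*Y = 6 - 2*sqrt(6)*Y = 6 - 2*Y*sqrt(6))
sqrt(u(38, 210) - 7462) = sqrt((6 - 2*38*sqrt(6)) - 7462) = sqrt((6 - 76*sqrt(6)) - 7462) = sqrt(-7456 - 76*sqrt(6))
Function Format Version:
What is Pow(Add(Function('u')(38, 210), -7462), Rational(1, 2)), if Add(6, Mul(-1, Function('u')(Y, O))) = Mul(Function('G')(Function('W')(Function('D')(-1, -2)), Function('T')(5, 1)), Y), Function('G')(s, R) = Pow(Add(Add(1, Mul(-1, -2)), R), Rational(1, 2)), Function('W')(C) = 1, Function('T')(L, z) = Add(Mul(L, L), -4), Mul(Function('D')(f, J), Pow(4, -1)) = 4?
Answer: Mul(2, Pow(Add(-1864, Mul(-19, Pow(6, Rational(1, 2)))), Rational(1, 2))) ≈ Mul(87.419, I)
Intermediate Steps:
Function('D')(f, J) = 16 (Function('D')(f, J) = Mul(4, 4) = 16)
Function('T')(L, z) = Add(-4, Pow(L, 2)) (Function('T')(L, z) = Add(Pow(L, 2), -4) = Add(-4, Pow(L, 2)))
Function('G')(s, R) = Pow(Add(3, R), Rational(1, 2)) (Function('G')(s, R) = Pow(Add(Add(1, 2), R), Rational(1, 2)) = Pow(Add(3, R), Rational(1, 2)))
Function('u')(Y, O) = Add(6, Mul(-2, Y, Pow(6, Rational(1, 2)))) (Function('u')(Y, O) = Add(6, Mul(-1, Mul(Pow(Add(3, Add(-4, Pow(5, 2))), Rational(1, 2)), Y))) = Add(6, Mul(-1, Mul(Pow(Add(3, Add(-4, 25)), Rational(1, 2)), Y))) = Add(6, Mul(-1, Mul(Pow(Add(3, 21), Rational(1, 2)), Y))) = Add(6, Mul(-1, Mul(Pow(24, Rational(1, 2)), Y))) = Add(6, Mul(-1, Mul(Mul(2, Pow(6, Rational(1, 2))), Y))) = Add(6, Mul(-1, Mul(2, Y, Pow(6, Rational(1, 2))))) = Add(6, Mul(-2, Y, Pow(6, Rational(1, 2)))))
Pow(Add(Function('u')(38, 210), -7462), Rational(1, 2)) = Pow(Add(Add(6, Mul(-2, 38, Pow(6, Rational(1, 2)))), -7462), Rational(1, 2)) = Pow(Add(Add(6, Mul(-76, Pow(6, Rational(1, 2)))), -7462), Rational(1, 2)) = Pow(Add(-7456, Mul(-76, Pow(6, Rational(1, 2)))), Rational(1, 2))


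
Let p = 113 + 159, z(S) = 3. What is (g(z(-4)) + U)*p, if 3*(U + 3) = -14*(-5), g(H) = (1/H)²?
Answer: 50048/9 ≈ 5560.9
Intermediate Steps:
g(H) = H⁻²
U = 61/3 (U = -3 + (-14*(-5))/3 = -3 + (⅓)*70 = -3 + 70/3 = 61/3 ≈ 20.333)
p = 272
(g(z(-4)) + U)*p = (3⁻² + 61/3)*272 = (⅑ + 61/3)*272 = (184/9)*272 = 50048/9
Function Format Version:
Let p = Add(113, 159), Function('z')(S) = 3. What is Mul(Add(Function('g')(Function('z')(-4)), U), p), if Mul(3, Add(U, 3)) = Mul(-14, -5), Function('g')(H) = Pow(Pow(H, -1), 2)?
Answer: Rational(50048, 9) ≈ 5560.9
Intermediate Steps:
Function('g')(H) = Pow(H, -2)
U = Rational(61, 3) (U = Add(-3, Mul(Rational(1, 3), Mul(-14, -5))) = Add(-3, Mul(Rational(1, 3), 70)) = Add(-3, Rational(70, 3)) = Rational(61, 3) ≈ 20.333)
p = 272
Mul(Add(Function('g')(Function('z')(-4)), U), p) = Mul(Add(Pow(3, -2), Rational(61, 3)), 272) = Mul(Add(Rational(1, 9), Rational(61, 3)), 272) = Mul(Rational(184, 9), 272) = Rational(50048, 9)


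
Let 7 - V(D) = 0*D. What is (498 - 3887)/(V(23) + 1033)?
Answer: -3389/1040 ≈ -3.2587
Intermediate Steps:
V(D) = 7 (V(D) = 7 - 0*D = 7 - 1*0 = 7 + 0 = 7)
(498 - 3887)/(V(23) + 1033) = (498 - 3887)/(7 + 1033) = -3389/1040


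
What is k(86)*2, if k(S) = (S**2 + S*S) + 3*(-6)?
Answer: 29548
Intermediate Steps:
k(S) = -18 + 2*S**2 (k(S) = (S**2 + S**2) - 18 = 2*S**2 - 18 = -18 + 2*S**2)
k(86)*2 = (-18 + 2*86**2)*2 = (-18 + 2*7396)*2 = (-18 + 14792)*2 = 14774*2 = 29548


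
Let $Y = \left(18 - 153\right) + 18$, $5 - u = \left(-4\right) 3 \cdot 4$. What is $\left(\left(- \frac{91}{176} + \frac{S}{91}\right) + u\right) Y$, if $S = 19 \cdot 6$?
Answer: $- \frac{7745679}{1232} \approx -6287.1$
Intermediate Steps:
$u = 53$ ($u = 5 - \left(-4\right) 3 \cdot 4 = 5 - \left(-12\right) 4 = 5 - -48 = 5 + 48 = 53$)
$S = 114$
$Y = -117$ ($Y = -135 + 18 = -117$)
$\left(\left(- \frac{91}{176} + \frac{S}{91}\right) + u\right) Y = \left(\left(- \frac{91}{176} + \frac{114}{91}\right) + 53\right) \left(-117\right) = \left(\frac{11783}{16016} + 53\right) \left(-117\right) = \frac{860631}{16016} \left(-117\right) = - \frac{7745679}{1232}$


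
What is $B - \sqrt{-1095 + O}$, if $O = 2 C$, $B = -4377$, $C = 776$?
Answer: $-4377 - \sqrt{457} \approx -4398.4$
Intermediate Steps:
$O = 1552$ ($O = 2 \cdot 776 = 1552$)
$B - \sqrt{-1095 + O} = -4377 - \sqrt{-1095 + 1552} = -4377 - \sqrt{457}$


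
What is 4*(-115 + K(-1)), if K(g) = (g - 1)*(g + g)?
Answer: -444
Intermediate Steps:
K(g) = 2*g*(-1 + g) (K(g) = (-1 + g)*(2*g) = 2*g*(-1 + g))
4*(-115 + K(-1)) = 4*(-115 + 2*(-1)*(-1 - 1)) = 4*(-115 + 2*(-1)*(-2)) = 4*(-115 + 4) = 4*(-111) = -444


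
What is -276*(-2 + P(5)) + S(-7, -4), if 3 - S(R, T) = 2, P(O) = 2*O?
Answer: -2207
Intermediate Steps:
S(R, T) = 1 (S(R, T) = 3 - 1*2 = 3 - 2 = 1)
-276*(-2 + P(5)) + S(-7, -4) = -276*(-2 + 2*5) + 1 = -276*(-2 + 10) + 1 = -276*8 + 1 = -46*48 + 1 = -2208 + 1 = -2207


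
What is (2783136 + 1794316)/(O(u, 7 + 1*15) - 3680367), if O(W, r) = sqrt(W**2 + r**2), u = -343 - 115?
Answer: -16846703284884/13545101044441 - 9154904*sqrt(52562)/13545101044441 ≈ -1.2439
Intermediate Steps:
u = -458
(2783136 + 1794316)/(O(u, 7 + 1*15) - 3680367) = (2783136 + 1794316)/(sqrt((-458)**2 + (7 + 1*15)**2) - 3680367) = 4577452/(sqrt(209764 + (7 + 15)**2) - 3680367) = 4577452/(sqrt(209764 + 22**2) - 3680367) = 4577452/(sqrt(209764 + 484) - 3680367) = 4577452/(sqrt(210248) - 3680367) = 4577452/(2*sqrt(52562) - 3680367) = 4577452/(-3680367 + 2*sqrt(52562))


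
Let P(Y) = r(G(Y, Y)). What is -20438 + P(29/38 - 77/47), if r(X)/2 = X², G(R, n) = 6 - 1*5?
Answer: -20436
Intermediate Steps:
G(R, n) = 1 (G(R, n) = 6 - 5 = 1)
r(X) = 2*X²
P(Y) = 2 (P(Y) = 2*1² = 2*1 = 2)
-20438 + P(29/38 - 77/47) = -20438 + 2 = -20436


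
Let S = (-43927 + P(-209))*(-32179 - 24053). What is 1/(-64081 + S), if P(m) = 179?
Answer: 1/2459973455 ≈ 4.0651e-10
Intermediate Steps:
S = 2460037536 (S = (-43927 + 179)*(-32179 - 24053) = -43748*(-56232) = 2460037536)
1/(-64081 + S) = 1/(-64081 + 2460037536) = 1/2459973455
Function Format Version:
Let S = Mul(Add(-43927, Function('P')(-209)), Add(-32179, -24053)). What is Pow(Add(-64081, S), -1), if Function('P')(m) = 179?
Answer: Rational(1, 2459973455) ≈ 4.0651e-10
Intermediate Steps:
S = 2460037536 (S = Mul(Add(-43927, 179), Add(-32179, -24053)) = Mul(-43748, -56232) = 2460037536)
Pow(Add(-64081, S), -1) = Pow(Add(-64081, 2460037536), -1) = Pow(2459973455, -1) = Rational(1, 2459973455)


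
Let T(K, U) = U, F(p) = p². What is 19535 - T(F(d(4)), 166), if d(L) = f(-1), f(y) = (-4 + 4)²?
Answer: 19369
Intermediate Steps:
f(y) = 0 (f(y) = 0² = 0)
d(L) = 0
19535 - T(F(d(4)), 166) = 19535 - 1*166 = 19535 - 166 = 19369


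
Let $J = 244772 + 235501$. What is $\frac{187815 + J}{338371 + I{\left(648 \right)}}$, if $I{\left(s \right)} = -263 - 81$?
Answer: $\frac{668088}{338027} \approx 1.9764$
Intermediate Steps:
$I{\left(s \right)} = -344$ ($I{\left(s \right)} = -263 - 81 = -344$)
$J = 480273$
$\frac{187815 + J}{338371 + I{\left(648 \right)}} = \frac{187815 + 480273}{338371 - 344} = \frac{668088}{338027}$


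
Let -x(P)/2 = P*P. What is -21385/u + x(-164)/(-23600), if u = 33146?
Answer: 79893977/48890350 ≈ 1.6341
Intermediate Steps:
x(P) = -2*P² (x(P) = -2*P*P = -2*P²)
-21385/u + x(-164)/(-23600) = -21385/33146 - 2*(-164)²/(-23600) = -21385*1/33146 - 2*26896*(-1/23600) = -21385/33146 - 53792*(-1/23600) = -21385/33146 + 3362/1475 = 79893977/48890350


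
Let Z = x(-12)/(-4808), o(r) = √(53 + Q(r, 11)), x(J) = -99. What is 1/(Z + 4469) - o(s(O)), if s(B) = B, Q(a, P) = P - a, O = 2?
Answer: 4808/21487051 - √62 ≈ -7.8738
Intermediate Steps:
o(r) = √(64 - r) (o(r) = √(53 + (11 - r)) = √(64 - r))
Z = 99/4808 (Z = -99/(-4808) = -99*(-1/4808) = 99/4808 ≈ 0.020591)
1/(Z + 4469) - o(s(O)) = 1/(99/4808 + 4469) - √(64 - 1*2) = 1/(21487051/4808) - √(64 - 2) = 4808/21487051 - √62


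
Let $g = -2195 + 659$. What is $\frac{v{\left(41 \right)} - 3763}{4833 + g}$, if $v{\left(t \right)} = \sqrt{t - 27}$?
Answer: $- \frac{3763}{3297} + \frac{\sqrt{14}}{3297} \approx -1.1402$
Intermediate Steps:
$g = -1536$
$v{\left(t \right)} = \sqrt{-27 + t}$
$\frac{v{\left(41 \right)} - 3763}{4833 + g} = \frac{\sqrt{-27 + 41} - 3763}{4833 - 1536} = \frac{\sqrt{14} - 3763}{3297} = \left(-3763 + \sqrt{14}\right) \frac{1}{3297} = - \frac{3763}{3297} + \frac{\sqrt{14}}{3297}$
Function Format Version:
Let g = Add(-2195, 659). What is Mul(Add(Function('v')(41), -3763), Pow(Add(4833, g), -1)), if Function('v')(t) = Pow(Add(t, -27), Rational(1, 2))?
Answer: Add(Rational(-3763, 3297), Mul(Rational(1, 3297), Pow(14, Rational(1, 2)))) ≈ -1.1402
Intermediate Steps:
g = -1536
Function('v')(t) = Pow(Add(-27, t), Rational(1, 2))
Mul(Add(Function('v')(41), -3763), Pow(Add(4833, g), -1)) = Mul(Add(Pow(Add(-27, 41), Rational(1, 2)), -3763), Pow(Add(4833, -1536), -1)) = Mul(Add(Pow(14, Rational(1, 2)), -3763), Pow(3297, -1)) = Mul(Add(-3763, Pow(14, Rational(1, 2))), Rational(1, 3297)) = Add(Rational(-3763, 3297), Mul(Rational(1, 3297), Pow(14, Rational(1, 2))))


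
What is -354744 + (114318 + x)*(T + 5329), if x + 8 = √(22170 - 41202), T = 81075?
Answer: 9876486496 + 172808*I*√4758 ≈ 9.8765e+9 + 1.192e+7*I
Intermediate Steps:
x = -8 + 2*I*√4758 (x = -8 + √(22170 - 41202) = -8 + √(-19032) = -8 + 2*I*√4758 ≈ -8.0 + 137.96*I)
-354744 + (114318 + x)*(T + 5329) = -354744 + (114318 + (-8 + 2*I*√4758))*(81075 + 5329) = -354744 + (114310 + 2*I*√4758)*86404 = -354744 + (9876841240 + 172808*I*√4758) = 9876486496 + 172808*I*√4758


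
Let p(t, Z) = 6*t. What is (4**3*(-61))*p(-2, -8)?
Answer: 46848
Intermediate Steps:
(4**3*(-61))*p(-2, -8) = (4**3*(-61))*(6*(-2)) = (64*(-61))*(-12) = -3904*(-12) = 46848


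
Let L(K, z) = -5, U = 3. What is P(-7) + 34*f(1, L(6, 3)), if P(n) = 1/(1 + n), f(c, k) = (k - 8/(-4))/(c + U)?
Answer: -77/3 ≈ -25.667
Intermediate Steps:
f(c, k) = (2 + k)/(3 + c) (f(c, k) = (k - 8/(-4))/(c + 3) = (k - 8*(-1/4))/(3 + c) = (k + 2)/(3 + c) = (2 + k)/(3 + c))
P(-7) + 34*f(1, L(6, 3)) = 1/(1 - 7) + 34*((2 - 5)/(3 + 1)) = 1/(-6) + 34*(-3/4) = -1/6 + 34*((1/4)*(-3)) = -1/6 + 34*(-3/4) = -1/6 - 51/2 = -77/3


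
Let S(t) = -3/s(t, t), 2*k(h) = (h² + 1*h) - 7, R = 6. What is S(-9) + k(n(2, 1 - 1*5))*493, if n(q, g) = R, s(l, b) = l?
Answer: 51767/6 ≈ 8627.8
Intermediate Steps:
n(q, g) = 6
k(h) = -7/2 + h/2 + h²/2 (k(h) = ((h² + 1*h) - 7)/2 = ((h² + h) - 7)/2 = ((h + h²) - 7)/2 = (-7 + h + h²)/2 = -7/2 + h/2 + h²/2)
S(t) = -3/t
S(-9) + k(n(2, 1 - 1*5))*493 = -3/(-9) + (-7/2 + (½)*6 + (½)*6²)*493 = -3*(-⅑) + (-7/2 + 3 + (½)*36)*493 = ⅓ + (-7/2 + 3 + 18)*493 = ⅓ + (35/2)*493 = ⅓ + 17255/2 = 51767/6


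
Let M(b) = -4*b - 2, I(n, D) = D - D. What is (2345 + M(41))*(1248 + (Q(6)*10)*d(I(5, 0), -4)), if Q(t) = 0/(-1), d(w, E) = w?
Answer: 2719392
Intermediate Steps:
I(n, D) = 0
Q(t) = 0 (Q(t) = 0*(-1) = 0)
M(b) = -2 - 4*b
(2345 + M(41))*(1248 + (Q(6)*10)*d(I(5, 0), -4)) = (2345 + (-2 - 4*41))*(1248 + (0*10)*0) = (2345 + (-2 - 164))*(1248 + 0*0) = (2345 - 166)*(1248 + 0) = 2179*1248 = 2719392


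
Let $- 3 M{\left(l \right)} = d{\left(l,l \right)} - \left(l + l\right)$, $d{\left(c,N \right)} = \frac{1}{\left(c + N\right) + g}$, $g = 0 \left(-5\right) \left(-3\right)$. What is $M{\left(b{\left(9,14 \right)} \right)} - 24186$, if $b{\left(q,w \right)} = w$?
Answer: $- \frac{676947}{28} \approx -24177.0$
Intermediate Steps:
$g = 0$ ($g = 0 \left(-3\right) = 0$)
$d{\left(c,N \right)} = \frac{1}{N + c}$ ($d{\left(c,N \right)} = \frac{1}{\left(c + N\right) + 0} = \frac{1}{\left(N + c\right) + 0} = \frac{1}{N + c}$)
$M{\left(l \right)} = - \frac{1}{6 l} + \frac{2 l}{3}$ ($M{\left(l \right)} = - \frac{\frac{1}{l + l} - \left(l + l\right)}{3} = - \frac{\frac{1}{2 l} - 2 l}{3} = - \frac{1}{6 l} + \frac{2 l}{3}$)
$M{\left(b{\left(9,14 \right)} \right)} - 24186 = \frac{-1 + 4 \cdot 14^{2}}{6 \cdot 14} - 24186 = \frac{1}{6} \cdot \frac{1}{14} \left(-1 + 4 \cdot 196\right) - 24186 = \frac{1}{6} \cdot \frac{1}{14} \left(-1 + 784\right) - 24186 = \frac{1}{6} \cdot \frac{1}{14} \cdot 783 - 24186 = \frac{261}{28} - 24186 = - \frac{676947}{28}$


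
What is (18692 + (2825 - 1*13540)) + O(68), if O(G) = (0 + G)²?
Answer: 12601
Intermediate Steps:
O(G) = G²
(18692 + (2825 - 1*13540)) + O(68) = (18692 + (2825 - 1*13540)) + 68² = (18692 + (2825 - 13540)) + 4624 = (18692 - 10715) + 4624 = 7977 + 4624 = 12601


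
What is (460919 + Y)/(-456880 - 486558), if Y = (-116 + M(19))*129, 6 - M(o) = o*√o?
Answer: -446729/943438 + 2451*√19/943438 ≈ -0.46219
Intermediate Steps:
M(o) = 6 - o^(3/2) (M(o) = 6 - o*√o = 6 - o^(3/2))
Y = -14190 - 2451*√19 (Y = (-116 + (6 - 19^(3/2)))*129 = (-116 + (6 - 19*√19))*129 = (-110 - 19*√19)*129 = -14190 - 2451*√19 ≈ -24874.)
(460919 + Y)/(-456880 - 486558) = (460919 + (-14190 - 2451*√19))/(-456880 - 486558) = (446729 - 2451*√19)/(-943438) = (446729 - 2451*√19)*(-1/943438) = -446729/943438 + 2451*√19/943438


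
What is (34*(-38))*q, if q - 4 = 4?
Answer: -10336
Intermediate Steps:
q = 8 (q = 4 + 4 = 8)
(34*(-38))*q = (34*(-38))*8 = -1292*8 = -10336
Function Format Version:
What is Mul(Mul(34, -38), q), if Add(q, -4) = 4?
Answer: -10336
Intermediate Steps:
q = 8 (q = Add(4, 4) = 8)
Mul(Mul(34, -38), q) = Mul(Mul(34, -38), 8) = Mul(-1292, 8) = -10336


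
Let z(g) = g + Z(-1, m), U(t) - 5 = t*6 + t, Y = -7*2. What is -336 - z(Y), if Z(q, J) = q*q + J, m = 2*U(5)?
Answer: -403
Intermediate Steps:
Y = -14
U(t) = 5 + 7*t (U(t) = 5 + (t*6 + t) = 5 + (6*t + t) = 5 + 7*t)
m = 80 (m = 2*(5 + 7*5) = 2*(5 + 35) = 2*40 = 80)
Z(q, J) = J + q² (Z(q, J) = q² + J = J + q²)
z(g) = 81 + g (z(g) = g + (80 + (-1)²) = g + (80 + 1) = g + 81 = 81 + g)
-336 - z(Y) = -336 - (81 - 14) = -336 - 1*67 = -336 - 67 = -403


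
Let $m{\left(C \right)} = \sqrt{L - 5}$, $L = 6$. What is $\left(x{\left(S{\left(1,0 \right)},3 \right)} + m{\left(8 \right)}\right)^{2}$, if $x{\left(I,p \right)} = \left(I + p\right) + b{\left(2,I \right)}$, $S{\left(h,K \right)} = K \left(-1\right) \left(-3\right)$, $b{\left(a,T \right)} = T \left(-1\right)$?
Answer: $16$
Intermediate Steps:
$m{\left(C \right)} = 1$ ($m{\left(C \right)} = \sqrt{6 - 5} = \sqrt{1} = 1$)
$b{\left(a,T \right)} = - T$
$S{\left(h,K \right)} = 3 K$ ($S{\left(h,K \right)} = - K \left(-3\right) = 3 K$)
$x{\left(I,p \right)} = p$ ($x{\left(I,p \right)} = \left(I + p\right) - I = p$)
$\left(x{\left(S{\left(1,0 \right)},3 \right)} + m{\left(8 \right)}\right)^{2} = \left(3 + 1\right)^{2} = 4^{2} = 16$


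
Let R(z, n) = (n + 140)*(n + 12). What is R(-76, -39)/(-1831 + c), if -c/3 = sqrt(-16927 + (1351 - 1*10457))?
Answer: 4993137/3586858 - 8181*I*sqrt(26033)/3586858 ≈ 1.3921 - 0.36801*I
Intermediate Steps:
R(z, n) = (12 + n)*(140 + n) (R(z, n) = (140 + n)*(12 + n) = (12 + n)*(140 + n))
c = -3*I*sqrt(26033) (c = -3*sqrt(-16927 + (1351 - 1*10457)) = -3*sqrt(-16927 + (1351 - 10457)) = -3*sqrt(-16927 - 9106) = -3*I*sqrt(26033) ≈ -484.04*I)
R(-76, -39)/(-1831 + c) = (1680 + (-39)**2 + 152*(-39))/(-1831 - 3*I*sqrt(26033)) = (1680 + 1521 - 5928)/(-1831 - 3*I*sqrt(26033)) = -2727/(-1831 - 3*I*sqrt(26033))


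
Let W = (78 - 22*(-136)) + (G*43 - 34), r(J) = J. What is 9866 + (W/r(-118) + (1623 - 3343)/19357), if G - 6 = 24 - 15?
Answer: 22463731039/2284126 ≈ 9834.7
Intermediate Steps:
G = 15 (G = 6 + (24 - 15) = 6 + 9 = 15)
W = 3681 (W = (78 - 22*(-136)) + (15*43 - 34) = (78 + 2992) + (645 - 34) = 3070 + 611 = 3681)
9866 + (W/r(-118) + (1623 - 3343)/19357) = 9866 + (3681/(-118) + (1623 - 3343)/19357) = 9866 + (3681*(-1/118) - 1720*1/19357) = 9866 + (-3681/118 - 1720/19357) = 9866 - 71456077/2284126 = 22463731039/2284126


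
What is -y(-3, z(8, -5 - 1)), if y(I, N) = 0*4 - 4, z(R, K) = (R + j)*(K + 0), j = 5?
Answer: 4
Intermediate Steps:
z(R, K) = K*(5 + R) (z(R, K) = (R + 5)*(K + 0) = (5 + R)*K = K*(5 + R))
y(I, N) = -4 (y(I, N) = 0 - 4 = -4)
-y(-3, z(8, -5 - 1)) = -1*(-4) = 4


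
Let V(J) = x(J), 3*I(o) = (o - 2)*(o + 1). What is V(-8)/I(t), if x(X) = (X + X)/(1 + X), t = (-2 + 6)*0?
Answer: -24/7 ≈ -3.4286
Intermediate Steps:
t = 0 (t = 4*0 = 0)
x(X) = 2*X/(1 + X) (x(X) = (2*X)/(1 + X) = 2*X/(1 + X))
I(o) = (1 + o)*(-2 + o)/3 (I(o) = ((o - 2)*(o + 1))/3 = ((-2 + o)*(1 + o))/3 = ((1 + o)*(-2 + o))/3 = (1 + o)*(-2 + o)/3)
V(J) = 2*J/(1 + J)
V(-8)/I(t) = (2*(-8)/(1 - 8))/(-⅔ - ⅓*0 + (⅓)*0²) = (2*(-8)/(-7))/(-⅔ + 0 + (⅓)*0) = (2*(-8)*(-⅐))/(-⅔ + 0 + 0) = 16/(7*(-⅔)) = (16/7)*(-3/2) = -24/7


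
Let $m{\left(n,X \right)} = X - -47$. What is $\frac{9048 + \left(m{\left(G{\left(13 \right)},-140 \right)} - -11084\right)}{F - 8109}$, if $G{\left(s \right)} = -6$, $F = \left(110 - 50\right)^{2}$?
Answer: $- \frac{20039}{4509} \approx -4.4442$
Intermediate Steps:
$F = 3600$ ($F = 60^{2} = 3600$)
$m{\left(n,X \right)} = 47 + X$ ($m{\left(n,X \right)} = X + 47 = 47 + X$)
$\frac{9048 + \left(m{\left(G{\left(13 \right)},-140 \right)} - -11084\right)}{F - 8109} = \frac{9048 + \left(\left(47 - 140\right) - -11084\right)}{3600 - 8109} = \frac{9048 + \left(-93 + 11084\right)}{-4509} = \left(9048 + 10991\right) \left(- \frac{1}{4509}\right) = 20039 \left(- \frac{1}{4509}\right) = - \frac{20039}{4509}$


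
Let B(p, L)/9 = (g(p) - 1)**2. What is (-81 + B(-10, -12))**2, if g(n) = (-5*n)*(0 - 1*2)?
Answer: 8414025984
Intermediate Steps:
g(n) = 10*n (g(n) = (-5*n)*(0 - 2) = -5*n*(-2) = 10*n)
B(p, L) = 9*(-1 + 10*p)**2 (B(p, L) = 9*(10*p - 1)**2 = 9*(-1 + 10*p)**2)
(-81 + B(-10, -12))**2 = (-81 + 9*(-1 + 10*(-10))**2)**2 = (-81 + 9*(-1 - 100)**2)**2 = (-81 + 9*(-101)**2)**2 = (-81 + 9*10201)**2 = (-81 + 91809)**2 = 91728**2 = 8414025984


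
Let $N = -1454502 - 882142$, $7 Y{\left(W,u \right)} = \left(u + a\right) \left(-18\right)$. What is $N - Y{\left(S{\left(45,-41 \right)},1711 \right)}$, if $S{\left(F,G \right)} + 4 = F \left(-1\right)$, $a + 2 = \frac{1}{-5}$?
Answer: $- \frac{81628748}{35} \approx -2.3322 \cdot 10^{6}$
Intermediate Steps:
$a = - \frac{11}{5}$ ($a = -2 + \frac{1}{-5} = -2 - \frac{1}{5} = - \frac{11}{5} \approx -2.2$)
$S{\left(F,G \right)} = -4 - F$ ($S{\left(F,G \right)} = -4 + F \left(-1\right) = -4 - F$)
$Y{\left(W,u \right)} = \frac{198}{35} - \frac{18 u}{7}$ ($Y{\left(W,u \right)} = \frac{\left(u - \frac{11}{5}\right) \left(-18\right)}{7} = \frac{\left(- \frac{11}{5} + u\right) \left(-18\right)}{7} = \frac{\frac{198}{5} - 18 u}{7} = \frac{198}{35} - \frac{18 u}{7}$)
$N = -2336644$ ($N = -1454502 - 882142 = -2336644$)
$N - Y{\left(S{\left(45,-41 \right)},1711 \right)} = -2336644 - \left(\frac{198}{35} - \frac{30798}{7}\right) = -2336644 - - \frac{153792}{35} = -2336644 + \frac{153792}{35} = - \frac{81628748}{35}$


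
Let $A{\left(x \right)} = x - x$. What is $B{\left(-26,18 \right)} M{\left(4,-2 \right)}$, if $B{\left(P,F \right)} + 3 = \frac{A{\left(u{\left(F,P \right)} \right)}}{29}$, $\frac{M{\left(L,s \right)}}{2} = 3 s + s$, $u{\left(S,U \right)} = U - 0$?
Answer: $48$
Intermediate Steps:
$u{\left(S,U \right)} = U$ ($u{\left(S,U \right)} = U + 0 = U$)
$A{\left(x \right)} = 0$
$M{\left(L,s \right)} = 8 s$ ($M{\left(L,s \right)} = 2 \left(3 s + s\right) = 2 \cdot 4 s = 8 s$)
$B{\left(P,F \right)} = -3$ ($B{\left(P,F \right)} = -3 + \frac{0}{29} = -3 + 0 \cdot \frac{1}{29} = -3 + 0 = -3$)
$B{\left(-26,18 \right)} M{\left(4,-2 \right)} = - 3 \cdot 8 \left(-2\right) = \left(-3\right) \left(-16\right) = 48$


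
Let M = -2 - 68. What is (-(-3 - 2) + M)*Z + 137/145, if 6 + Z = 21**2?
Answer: -4099738/145 ≈ -28274.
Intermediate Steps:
M = -70
Z = 435 (Z = -6 + 21**2 = -6 + 441 = 435)
(-(-3 - 2) + M)*Z + 137/145 = (-(-3 - 2) - 70)*435 + 137/145 = (-1*(-5) - 70)*435 + 137*(1/145) = (5 - 70)*435 + 137/145 = -65*435 + 137/145 = -28275 + 137/145 = -4099738/145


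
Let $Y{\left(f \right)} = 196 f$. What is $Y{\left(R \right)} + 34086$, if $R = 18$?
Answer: $37614$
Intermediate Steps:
$Y{\left(R \right)} + 34086 = 196 \cdot 18 + 34086 = 3528 + 34086 = 37614$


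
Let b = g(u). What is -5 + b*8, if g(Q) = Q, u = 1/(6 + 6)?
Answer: -13/3 ≈ -4.3333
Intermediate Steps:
u = 1/12 ≈ 0.083333
b = 1/12 ≈ 0.083333
-5 + b*8 = -5 + (1/12)*8 = -5 + ⅔ = -13/3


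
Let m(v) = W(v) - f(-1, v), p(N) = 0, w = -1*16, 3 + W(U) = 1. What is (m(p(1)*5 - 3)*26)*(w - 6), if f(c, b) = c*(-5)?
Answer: 4004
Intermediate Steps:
W(U) = -2 (W(U) = -3 + 1 = -2)
w = -16
f(c, b) = -5*c
m(v) = -7 (m(v) = -2 - (-5)*(-1) = -2 - 1*5 = -2 - 5 = -7)
(m(p(1)*5 - 3)*26)*(w - 6) = (-7*26)*(-16 - 6) = -182*(-22) = 4004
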